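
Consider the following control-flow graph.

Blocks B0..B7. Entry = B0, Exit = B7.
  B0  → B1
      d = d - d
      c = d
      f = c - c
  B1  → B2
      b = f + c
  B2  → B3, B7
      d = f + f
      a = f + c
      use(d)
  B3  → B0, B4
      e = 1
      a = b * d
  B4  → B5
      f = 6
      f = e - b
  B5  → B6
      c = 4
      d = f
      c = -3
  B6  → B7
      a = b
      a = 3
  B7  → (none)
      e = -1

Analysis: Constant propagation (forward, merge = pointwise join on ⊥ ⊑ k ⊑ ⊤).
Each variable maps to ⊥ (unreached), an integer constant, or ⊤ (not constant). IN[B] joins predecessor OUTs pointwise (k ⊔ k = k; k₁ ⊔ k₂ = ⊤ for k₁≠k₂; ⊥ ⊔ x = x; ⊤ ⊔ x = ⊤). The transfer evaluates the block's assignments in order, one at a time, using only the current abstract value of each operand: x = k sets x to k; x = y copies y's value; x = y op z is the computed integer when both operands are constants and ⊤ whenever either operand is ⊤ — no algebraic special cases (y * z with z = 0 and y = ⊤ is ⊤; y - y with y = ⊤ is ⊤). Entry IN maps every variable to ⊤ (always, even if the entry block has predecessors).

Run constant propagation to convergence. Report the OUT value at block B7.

Answer: {a: ⊤, b: ⊤, c: ⊤, d: ⊤, e: -1, f: ⊤}

Trace:
Fixpoint table:
  B0:  IN=(all ⊤)  OUT=(all ⊤)
  B1:  IN=(all ⊤)  OUT=(all ⊤)
  B2:  IN=(all ⊤)  OUT=(all ⊤)
  B3:  IN=(all ⊤)  OUT={e:1; rest ⊤}
  B4:  IN={e:1; rest ⊤}  OUT={e:1; rest ⊤}
  B5:  IN={e:1; rest ⊤}  OUT={c:-3, e:1; rest ⊤}
  B6:  IN={c:-3, e:1; rest ⊤}  OUT={a:3, c:-3, e:1; rest ⊤}
  B7:  IN=(all ⊤)  OUT={e:-1; rest ⊤}

Merge at B7: IN[B7] = OUT[B2] ⊔ OUT[B6] = {a: ⊤, b: ⊤, c: ⊤, d: ⊤, e: ⊤, f: ⊤}
Applying B7's transfer function to that IN value gives OUT[B7] (row B7 above).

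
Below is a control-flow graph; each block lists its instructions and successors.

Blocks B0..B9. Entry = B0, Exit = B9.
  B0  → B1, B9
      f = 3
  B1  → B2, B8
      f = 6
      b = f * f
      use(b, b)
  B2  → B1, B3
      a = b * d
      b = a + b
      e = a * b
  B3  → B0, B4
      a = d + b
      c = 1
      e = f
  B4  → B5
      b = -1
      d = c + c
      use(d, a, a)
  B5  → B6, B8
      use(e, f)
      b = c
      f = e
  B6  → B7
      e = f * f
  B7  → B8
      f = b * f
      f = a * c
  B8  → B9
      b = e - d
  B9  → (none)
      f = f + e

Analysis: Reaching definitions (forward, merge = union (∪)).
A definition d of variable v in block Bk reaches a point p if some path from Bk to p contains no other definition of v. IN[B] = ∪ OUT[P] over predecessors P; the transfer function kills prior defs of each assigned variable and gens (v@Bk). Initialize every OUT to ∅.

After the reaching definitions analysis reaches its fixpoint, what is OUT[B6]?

Converged values:
  B0: | IN={a@B3, b@B2, c@B3, e@B3, f@B1} | OUT={a@B3, b@B2, c@B3, e@B3, f@B0}
  B1: | IN={a@B2, a@B3, b@B2, c@B3, e@B2, e@B3, f@B0, f@B1} | OUT={a@B2, a@B3, b@B1, c@B3, e@B2, e@B3, f@B1}
  B2: | IN={a@B2, a@B3, b@B1, c@B3, e@B2, e@B3, f@B1} | OUT={a@B2, b@B2, c@B3, e@B2, f@B1}
  B3: | IN={a@B2, b@B2, c@B3, e@B2, f@B1} | OUT={a@B3, b@B2, c@B3, e@B3, f@B1}
  B4: | IN={a@B3, b@B2, c@B3, e@B3, f@B1} | OUT={a@B3, b@B4, c@B3, d@B4, e@B3, f@B1}
  B5: | IN={a@B3, b@B4, c@B3, d@B4, e@B3, f@B1} | OUT={a@B3, b@B5, c@B3, d@B4, e@B3, f@B5}
  B6: | IN={a@B3, b@B5, c@B3, d@B4, e@B3, f@B5} | OUT={a@B3, b@B5, c@B3, d@B4, e@B6, f@B5}
  B7: | IN={a@B3, b@B5, c@B3, d@B4, e@B6, f@B5} | OUT={a@B3, b@B5, c@B3, d@B4, e@B6, f@B7}
  B8: | IN={a@B2, a@B3, b@B1, b@B5, c@B3, d@B4, e@B2, e@B3, e@B6, f@B1, f@B5, f@B7} | OUT={a@B2, a@B3, b@B8, c@B3, d@B4, e@B2, e@B3, e@B6, f@B1, f@B5, f@B7}
  B9: | IN={a@B2, a@B3, b@B2, b@B8, c@B3, d@B4, e@B2, e@B3, e@B6, f@B0, f@B1, f@B5, f@B7} | OUT={a@B2, a@B3, b@B2, b@B8, c@B3, d@B4, e@B2, e@B3, e@B6, f@B9}

Merge at B6: IN[B6] = OUT[B5] = {a@B3, b@B5, c@B3, d@B4, e@B3, f@B5}
Applying B6's transfer function to that IN value gives OUT[B6] (row B6 above).

Answer: {a@B3, b@B5, c@B3, d@B4, e@B6, f@B5}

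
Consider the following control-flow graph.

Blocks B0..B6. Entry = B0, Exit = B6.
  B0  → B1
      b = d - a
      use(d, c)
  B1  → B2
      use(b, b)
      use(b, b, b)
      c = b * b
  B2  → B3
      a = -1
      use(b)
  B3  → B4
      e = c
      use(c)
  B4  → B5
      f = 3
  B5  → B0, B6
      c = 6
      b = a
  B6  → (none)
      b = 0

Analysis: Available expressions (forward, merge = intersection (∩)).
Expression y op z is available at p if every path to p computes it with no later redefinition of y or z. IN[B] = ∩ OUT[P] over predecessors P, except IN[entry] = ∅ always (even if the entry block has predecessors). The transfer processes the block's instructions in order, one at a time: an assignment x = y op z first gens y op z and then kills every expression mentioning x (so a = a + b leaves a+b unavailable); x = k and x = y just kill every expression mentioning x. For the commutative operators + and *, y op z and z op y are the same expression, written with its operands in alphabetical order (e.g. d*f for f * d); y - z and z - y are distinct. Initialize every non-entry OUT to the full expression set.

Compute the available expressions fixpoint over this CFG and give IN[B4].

Answer: {b*b}

Trace:
Converged values:
  B0:   IN={}   OUT={d-a}
  B1:   IN={d-a}   OUT={b*b, d-a}
  B2:   IN={b*b, d-a}   OUT={b*b}
  B3:   IN={b*b}   OUT={b*b}
  B4:   IN={b*b}   OUT={b*b}
  B5:   IN={b*b}   OUT={}
  B6:   IN={}   OUT={}

Merge at B4: IN[B4] = OUT[B3] = {b*b}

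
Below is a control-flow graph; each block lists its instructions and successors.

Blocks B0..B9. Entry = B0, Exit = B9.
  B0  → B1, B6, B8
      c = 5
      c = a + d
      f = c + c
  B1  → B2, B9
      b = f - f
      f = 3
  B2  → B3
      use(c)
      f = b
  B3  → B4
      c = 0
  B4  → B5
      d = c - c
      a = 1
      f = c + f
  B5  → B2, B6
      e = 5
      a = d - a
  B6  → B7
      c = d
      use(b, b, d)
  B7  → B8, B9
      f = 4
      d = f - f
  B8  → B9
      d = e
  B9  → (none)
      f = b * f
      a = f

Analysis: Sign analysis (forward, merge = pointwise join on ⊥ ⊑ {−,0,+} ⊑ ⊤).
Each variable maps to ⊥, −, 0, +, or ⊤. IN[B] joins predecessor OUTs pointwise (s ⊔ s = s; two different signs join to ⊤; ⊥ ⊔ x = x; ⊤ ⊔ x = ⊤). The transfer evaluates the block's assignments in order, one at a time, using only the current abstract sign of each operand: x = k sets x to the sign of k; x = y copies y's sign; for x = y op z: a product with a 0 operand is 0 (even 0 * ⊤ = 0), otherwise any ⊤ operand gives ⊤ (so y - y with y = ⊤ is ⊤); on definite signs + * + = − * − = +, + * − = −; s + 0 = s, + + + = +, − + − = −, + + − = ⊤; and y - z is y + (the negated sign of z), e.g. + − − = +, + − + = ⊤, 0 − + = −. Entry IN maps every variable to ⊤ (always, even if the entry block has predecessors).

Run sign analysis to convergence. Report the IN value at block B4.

Answer: {a: ⊤, b: ⊤, c: 0, d: ⊤, e: ⊤, f: ⊤}

Trace:
Per-block solution:
  B0:   IN=(all ⊤)   OUT=(all ⊤)
  B1:   IN=(all ⊤)   OUT={f:+; rest ⊤}
  B2:   IN=(all ⊤)   OUT=(all ⊤)
  B3:   IN=(all ⊤)   OUT={c:0; rest ⊤}
  B4:   IN={c:0; rest ⊤}   OUT={a:+, c:0, d:0; rest ⊤}
  B5:   IN={a:+, c:0, d:0; rest ⊤}   OUT={a:-, c:0, d:0, e:+; rest ⊤}
  B6:   IN=(all ⊤)   OUT=(all ⊤)
  B7:   IN=(all ⊤)   OUT={f:+; rest ⊤}
  B8:   IN=(all ⊤)   OUT=(all ⊤)
  B9:   IN=(all ⊤)   OUT=(all ⊤)

Merge at B4: IN[B4] = OUT[B3] = {a: ⊤, b: ⊤, c: 0, d: ⊤, e: ⊤, f: ⊤}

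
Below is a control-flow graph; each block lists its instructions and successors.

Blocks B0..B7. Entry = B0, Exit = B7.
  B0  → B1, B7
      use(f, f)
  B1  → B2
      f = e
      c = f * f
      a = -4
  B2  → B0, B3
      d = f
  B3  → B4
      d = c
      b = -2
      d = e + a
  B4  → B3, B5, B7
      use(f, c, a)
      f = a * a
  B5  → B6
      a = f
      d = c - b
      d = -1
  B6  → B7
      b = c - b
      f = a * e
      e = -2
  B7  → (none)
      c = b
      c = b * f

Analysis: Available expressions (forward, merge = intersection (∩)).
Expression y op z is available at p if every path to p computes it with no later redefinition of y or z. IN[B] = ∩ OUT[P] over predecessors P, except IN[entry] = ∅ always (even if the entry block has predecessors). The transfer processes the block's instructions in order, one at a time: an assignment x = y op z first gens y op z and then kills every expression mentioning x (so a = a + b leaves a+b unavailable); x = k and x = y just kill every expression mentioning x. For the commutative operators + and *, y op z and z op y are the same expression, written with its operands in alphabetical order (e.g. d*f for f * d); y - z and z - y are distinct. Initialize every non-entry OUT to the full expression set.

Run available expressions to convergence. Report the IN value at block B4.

Per-block solution:
  B0: | IN={} | OUT={}
  B1: | IN={} | OUT={f*f}
  B2: | IN={f*f} | OUT={f*f}
  B3: | IN={} | OUT={a+e}
  B4: | IN={a+e} | OUT={a*a, a+e}
  B5: | IN={a*a, a+e} | OUT={c-b}
  B6: | IN={c-b} | OUT={}
  B7: | IN={} | OUT={b*f}

Merge at B4: IN[B4] = OUT[B3] = {a+e}

Answer: {a+e}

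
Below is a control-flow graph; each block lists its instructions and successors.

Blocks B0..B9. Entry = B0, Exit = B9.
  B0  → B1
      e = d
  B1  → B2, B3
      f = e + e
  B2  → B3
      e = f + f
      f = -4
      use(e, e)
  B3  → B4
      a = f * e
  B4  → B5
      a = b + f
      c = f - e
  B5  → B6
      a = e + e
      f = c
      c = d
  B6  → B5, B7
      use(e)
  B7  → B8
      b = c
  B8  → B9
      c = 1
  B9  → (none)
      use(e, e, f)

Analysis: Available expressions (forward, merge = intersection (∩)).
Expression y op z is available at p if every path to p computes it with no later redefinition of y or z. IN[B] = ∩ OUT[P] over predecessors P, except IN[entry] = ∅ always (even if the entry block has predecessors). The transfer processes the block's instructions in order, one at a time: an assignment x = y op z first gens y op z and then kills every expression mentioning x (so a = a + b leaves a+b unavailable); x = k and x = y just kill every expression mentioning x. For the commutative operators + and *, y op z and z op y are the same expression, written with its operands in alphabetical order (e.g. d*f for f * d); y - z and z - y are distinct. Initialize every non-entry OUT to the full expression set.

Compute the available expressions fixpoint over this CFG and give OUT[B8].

Answer: {e+e}

Working:
Fixpoint table:
  B0: | IN={} | OUT={}
  B1: | IN={} | OUT={e+e}
  B2: | IN={e+e} | OUT={}
  B3: | IN={} | OUT={e*f}
  B4: | IN={e*f} | OUT={b+f, e*f, f-e}
  B5: | IN={} | OUT={e+e}
  B6: | IN={e+e} | OUT={e+e}
  B7: | IN={e+e} | OUT={e+e}
  B8: | IN={e+e} | OUT={e+e}
  B9: | IN={e+e} | OUT={e+e}

Merge at B8: IN[B8] = OUT[B7] = {e+e}
Applying B8's transfer function to that IN value gives OUT[B8] (row B8 above).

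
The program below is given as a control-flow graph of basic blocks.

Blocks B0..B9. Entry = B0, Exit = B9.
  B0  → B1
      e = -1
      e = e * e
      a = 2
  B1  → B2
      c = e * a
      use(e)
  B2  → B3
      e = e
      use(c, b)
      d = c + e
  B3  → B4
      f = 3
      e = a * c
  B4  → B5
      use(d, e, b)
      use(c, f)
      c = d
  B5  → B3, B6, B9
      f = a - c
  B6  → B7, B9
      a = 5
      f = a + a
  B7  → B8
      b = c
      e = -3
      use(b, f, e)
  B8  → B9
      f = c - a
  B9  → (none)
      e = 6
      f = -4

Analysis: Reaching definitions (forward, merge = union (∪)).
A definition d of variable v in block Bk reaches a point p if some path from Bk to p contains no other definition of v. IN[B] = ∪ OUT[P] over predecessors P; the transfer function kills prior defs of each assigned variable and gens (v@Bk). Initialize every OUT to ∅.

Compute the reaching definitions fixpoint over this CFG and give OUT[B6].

Answer: {a@B6, c@B4, d@B2, e@B3, f@B6}

Trace:
Converged values:
  B0:   IN={}   OUT={a@B0, e@B0}
  B1:   IN={a@B0, e@B0}   OUT={a@B0, c@B1, e@B0}
  B2:   IN={a@B0, c@B1, e@B0}   OUT={a@B0, c@B1, d@B2, e@B2}
  B3:   IN={a@B0, c@B1, c@B4, d@B2, e@B2, e@B3, f@B5}   OUT={a@B0, c@B1, c@B4, d@B2, e@B3, f@B3}
  B4:   IN={a@B0, c@B1, c@B4, d@B2, e@B3, f@B3}   OUT={a@B0, c@B4, d@B2, e@B3, f@B3}
  B5:   IN={a@B0, c@B4, d@B2, e@B3, f@B3}   OUT={a@B0, c@B4, d@B2, e@B3, f@B5}
  B6:   IN={a@B0, c@B4, d@B2, e@B3, f@B5}   OUT={a@B6, c@B4, d@B2, e@B3, f@B6}
  B7:   IN={a@B6, c@B4, d@B2, e@B3, f@B6}   OUT={a@B6, b@B7, c@B4, d@B2, e@B7, f@B6}
  B8:   IN={a@B6, b@B7, c@B4, d@B2, e@B7, f@B6}   OUT={a@B6, b@B7, c@B4, d@B2, e@B7, f@B8}
  B9:   IN={a@B0, a@B6, b@B7, c@B4, d@B2, e@B3, e@B7, f@B5, f@B6, f@B8}   OUT={a@B0, a@B6, b@B7, c@B4, d@B2, e@B9, f@B9}

Merge at B6: IN[B6] = OUT[B5] = {a@B0, c@B4, d@B2, e@B3, f@B5}
Applying B6's transfer function to that IN value gives OUT[B6] (row B6 above).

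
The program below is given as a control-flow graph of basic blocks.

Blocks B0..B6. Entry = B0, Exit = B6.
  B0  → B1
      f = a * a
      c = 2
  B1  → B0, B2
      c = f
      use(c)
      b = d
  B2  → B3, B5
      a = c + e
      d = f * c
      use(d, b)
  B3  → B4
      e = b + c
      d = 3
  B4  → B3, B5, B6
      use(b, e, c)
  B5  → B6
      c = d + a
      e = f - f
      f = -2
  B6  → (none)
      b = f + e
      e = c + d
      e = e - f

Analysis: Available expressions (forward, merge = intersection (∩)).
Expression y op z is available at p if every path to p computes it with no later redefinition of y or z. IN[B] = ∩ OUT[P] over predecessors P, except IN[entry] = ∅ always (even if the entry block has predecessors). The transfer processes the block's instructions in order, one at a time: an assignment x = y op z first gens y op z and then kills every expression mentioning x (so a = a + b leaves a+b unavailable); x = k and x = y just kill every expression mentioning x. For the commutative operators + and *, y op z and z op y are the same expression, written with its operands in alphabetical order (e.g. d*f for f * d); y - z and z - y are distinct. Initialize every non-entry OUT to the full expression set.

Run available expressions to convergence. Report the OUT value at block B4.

Answer: {b+c, c*f}

Derivation:
Converged values:
  B0:   IN={}   OUT={a*a}
  B1:   IN={a*a}   OUT={a*a}
  B2:   IN={a*a}   OUT={c*f, c+e}
  B3:   IN={c*f}   OUT={b+c, c*f}
  B4:   IN={b+c, c*f}   OUT={b+c, c*f}
  B5:   IN={c*f}   OUT={a+d}
  B6:   IN={}   OUT={c+d}

Merge at B4: IN[B4] = OUT[B3] = {b+c, c*f}
Applying B4's transfer function to that IN value gives OUT[B4] (row B4 above).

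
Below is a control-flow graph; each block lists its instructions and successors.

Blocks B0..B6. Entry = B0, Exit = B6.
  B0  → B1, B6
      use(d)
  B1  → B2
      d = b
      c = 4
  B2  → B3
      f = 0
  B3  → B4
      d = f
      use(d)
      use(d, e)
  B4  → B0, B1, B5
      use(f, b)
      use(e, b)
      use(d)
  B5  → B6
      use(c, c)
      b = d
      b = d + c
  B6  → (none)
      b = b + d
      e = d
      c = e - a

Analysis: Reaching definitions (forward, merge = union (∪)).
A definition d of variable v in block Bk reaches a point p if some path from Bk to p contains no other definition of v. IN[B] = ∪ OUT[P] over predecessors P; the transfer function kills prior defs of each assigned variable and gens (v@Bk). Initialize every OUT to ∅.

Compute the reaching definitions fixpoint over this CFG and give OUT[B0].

Answer: {c@B1, d@B3, f@B2}

Working:
Per-block solution:
  B0:   IN={c@B1, d@B3, f@B2}   OUT={c@B1, d@B3, f@B2}
  B1:   IN={c@B1, d@B3, f@B2}   OUT={c@B1, d@B1, f@B2}
  B2:   IN={c@B1, d@B1, f@B2}   OUT={c@B1, d@B1, f@B2}
  B3:   IN={c@B1, d@B1, f@B2}   OUT={c@B1, d@B3, f@B2}
  B4:   IN={c@B1, d@B3, f@B2}   OUT={c@B1, d@B3, f@B2}
  B5:   IN={c@B1, d@B3, f@B2}   OUT={b@B5, c@B1, d@B3, f@B2}
  B6:   IN={b@B5, c@B1, d@B3, f@B2}   OUT={b@B6, c@B6, d@B3, e@B6, f@B2}

Merge at B0 (entry node, so the boundary value {} is joined with the incoming edge(s)): IN[B0] = {} ⊔ OUT[B4] = {c@B1, d@B3, f@B2}
Applying B0's transfer function to that IN value gives OUT[B0] (row B0 above).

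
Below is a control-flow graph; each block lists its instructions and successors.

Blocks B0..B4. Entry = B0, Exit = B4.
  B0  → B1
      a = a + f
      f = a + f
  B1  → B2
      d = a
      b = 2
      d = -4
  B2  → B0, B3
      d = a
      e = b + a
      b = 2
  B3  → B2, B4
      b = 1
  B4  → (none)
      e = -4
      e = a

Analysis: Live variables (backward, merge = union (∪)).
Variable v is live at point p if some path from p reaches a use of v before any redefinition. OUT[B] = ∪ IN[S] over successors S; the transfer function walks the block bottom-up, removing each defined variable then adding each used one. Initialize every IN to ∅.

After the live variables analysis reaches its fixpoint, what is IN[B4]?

Converged values:
  B0: | IN={a, f} | OUT={a, f}
  B1: | IN={a, f} | OUT={a, b, f}
  B2: | IN={a, b, f} | OUT={a, f}
  B3: | IN={a, f} | OUT={a, b, f}
  B4: | IN={a} | OUT={}

B4 is the boundary node: OUT[B4] = {}
Applying B4's transfer function to that OUT value gives IN[B4] (row B4 above).

Answer: {a}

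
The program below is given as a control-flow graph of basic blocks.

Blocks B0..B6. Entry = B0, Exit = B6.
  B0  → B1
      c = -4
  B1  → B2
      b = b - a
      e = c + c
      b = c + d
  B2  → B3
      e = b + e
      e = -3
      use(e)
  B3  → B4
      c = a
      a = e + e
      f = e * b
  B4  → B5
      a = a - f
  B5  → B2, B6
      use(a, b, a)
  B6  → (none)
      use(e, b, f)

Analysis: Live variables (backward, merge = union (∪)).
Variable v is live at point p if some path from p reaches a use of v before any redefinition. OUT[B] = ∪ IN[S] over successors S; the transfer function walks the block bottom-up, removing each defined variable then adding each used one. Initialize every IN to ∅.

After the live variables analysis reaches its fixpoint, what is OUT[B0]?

Per-block solution:
  B0: | IN={a, b, d} | OUT={a, b, c, d}
  B1: | IN={a, b, c, d} | OUT={a, b, e}
  B2: | IN={a, b, e} | OUT={a, b, e}
  B3: | IN={a, b, e} | OUT={a, b, e, f}
  B4: | IN={a, b, e, f} | OUT={a, b, e, f}
  B5: | IN={a, b, e, f} | OUT={a, b, e, f}
  B6: | IN={b, e, f} | OUT={}

Merge at B0: OUT[B0] = IN[B1] = {a, b, c, d}

Answer: {a, b, c, d}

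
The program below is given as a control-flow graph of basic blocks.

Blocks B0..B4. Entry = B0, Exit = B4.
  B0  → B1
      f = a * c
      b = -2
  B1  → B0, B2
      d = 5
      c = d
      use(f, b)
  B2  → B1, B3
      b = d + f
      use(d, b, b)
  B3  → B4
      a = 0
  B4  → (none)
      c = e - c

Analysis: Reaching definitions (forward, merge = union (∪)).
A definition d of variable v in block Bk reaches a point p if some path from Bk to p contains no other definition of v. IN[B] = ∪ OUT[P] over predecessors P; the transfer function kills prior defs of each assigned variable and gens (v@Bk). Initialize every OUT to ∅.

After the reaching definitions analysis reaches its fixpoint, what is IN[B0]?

Answer: {b@B0, b@B2, c@B1, d@B1, f@B0}

Derivation:
Converged values:
  B0: | IN={b@B0, b@B2, c@B1, d@B1, f@B0} | OUT={b@B0, c@B1, d@B1, f@B0}
  B1: | IN={b@B0, b@B2, c@B1, d@B1, f@B0} | OUT={b@B0, b@B2, c@B1, d@B1, f@B0}
  B2: | IN={b@B0, b@B2, c@B1, d@B1, f@B0} | OUT={b@B2, c@B1, d@B1, f@B0}
  B3: | IN={b@B2, c@B1, d@B1, f@B0} | OUT={a@B3, b@B2, c@B1, d@B1, f@B0}
  B4: | IN={a@B3, b@B2, c@B1, d@B1, f@B0} | OUT={a@B3, b@B2, c@B4, d@B1, f@B0}

Merge at B0 (entry node, so the boundary value {} is joined with the incoming edge(s)): IN[B0] = {} ⊔ OUT[B1] = {b@B0, b@B2, c@B1, d@B1, f@B0}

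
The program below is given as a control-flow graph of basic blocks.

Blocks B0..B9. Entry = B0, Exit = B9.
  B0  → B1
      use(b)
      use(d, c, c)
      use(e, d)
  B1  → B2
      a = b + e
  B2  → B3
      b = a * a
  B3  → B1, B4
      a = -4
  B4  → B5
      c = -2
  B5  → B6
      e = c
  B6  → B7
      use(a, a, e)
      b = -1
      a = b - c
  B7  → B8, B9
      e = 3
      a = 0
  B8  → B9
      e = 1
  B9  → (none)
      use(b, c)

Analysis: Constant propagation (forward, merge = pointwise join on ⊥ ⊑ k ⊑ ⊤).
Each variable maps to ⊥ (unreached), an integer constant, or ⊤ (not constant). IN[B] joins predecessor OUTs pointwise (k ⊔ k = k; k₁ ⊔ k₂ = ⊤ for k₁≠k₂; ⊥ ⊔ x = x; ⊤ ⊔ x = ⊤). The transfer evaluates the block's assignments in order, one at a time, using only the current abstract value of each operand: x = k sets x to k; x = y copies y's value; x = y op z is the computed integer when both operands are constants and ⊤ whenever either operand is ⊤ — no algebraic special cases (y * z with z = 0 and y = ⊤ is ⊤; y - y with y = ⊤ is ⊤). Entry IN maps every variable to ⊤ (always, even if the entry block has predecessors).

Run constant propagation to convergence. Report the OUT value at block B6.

Answer: {a: 1, b: -1, c: -2, d: ⊤, e: -2, f: ⊤}

Derivation:
Converged values:
  B0:   IN=(all ⊤)   OUT=(all ⊤)
  B1:   IN=(all ⊤)   OUT=(all ⊤)
  B2:   IN=(all ⊤)   OUT=(all ⊤)
  B3:   IN=(all ⊤)   OUT={a:-4; rest ⊤}
  B4:   IN={a:-4; rest ⊤}   OUT={a:-4, c:-2; rest ⊤}
  B5:   IN={a:-4, c:-2; rest ⊤}   OUT={a:-4, c:-2, e:-2; rest ⊤}
  B6:   IN={a:-4, c:-2, e:-2; rest ⊤}   OUT={a:1, b:-1, c:-2, e:-2; rest ⊤}
  B7:   IN={a:1, b:-1, c:-2, e:-2; rest ⊤}   OUT={a:0, b:-1, c:-2, e:3; rest ⊤}
  B8:   IN={a:0, b:-1, c:-2, e:3; rest ⊤}   OUT={a:0, b:-1, c:-2, e:1; rest ⊤}
  B9:   IN={a:0, b:-1, c:-2; rest ⊤}   OUT={a:0, b:-1, c:-2; rest ⊤}

Merge at B6: IN[B6] = OUT[B5] = {a: -4, b: ⊤, c: -2, d: ⊤, e: -2, f: ⊤}
Applying B6's transfer function to that IN value gives OUT[B6] (row B6 above).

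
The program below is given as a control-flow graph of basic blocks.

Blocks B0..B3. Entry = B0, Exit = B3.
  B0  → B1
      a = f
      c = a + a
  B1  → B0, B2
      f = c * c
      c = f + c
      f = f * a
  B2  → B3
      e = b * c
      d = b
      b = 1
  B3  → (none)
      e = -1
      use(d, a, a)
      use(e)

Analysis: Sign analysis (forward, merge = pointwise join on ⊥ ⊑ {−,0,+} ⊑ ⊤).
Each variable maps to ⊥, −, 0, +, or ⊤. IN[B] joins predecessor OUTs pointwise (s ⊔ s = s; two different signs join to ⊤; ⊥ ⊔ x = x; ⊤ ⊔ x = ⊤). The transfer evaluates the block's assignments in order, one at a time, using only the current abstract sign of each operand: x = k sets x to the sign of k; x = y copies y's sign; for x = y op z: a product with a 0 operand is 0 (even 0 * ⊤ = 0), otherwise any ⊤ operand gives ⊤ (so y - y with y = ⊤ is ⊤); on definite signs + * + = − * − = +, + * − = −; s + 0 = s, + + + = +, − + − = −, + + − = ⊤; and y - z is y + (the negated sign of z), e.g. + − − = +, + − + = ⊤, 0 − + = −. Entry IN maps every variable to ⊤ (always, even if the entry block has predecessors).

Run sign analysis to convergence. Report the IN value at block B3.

Per-block solution:
  B0:  IN=(all ⊤)  OUT=(all ⊤)
  B1:  IN=(all ⊤)  OUT=(all ⊤)
  B2:  IN=(all ⊤)  OUT={b:+; rest ⊤}
  B3:  IN={b:+; rest ⊤}  OUT={b:+, e:-; rest ⊤}

Merge at B3: IN[B3] = OUT[B2] = {a: ⊤, b: +, c: ⊤, d: ⊤, e: ⊤, f: ⊤}

Answer: {a: ⊤, b: +, c: ⊤, d: ⊤, e: ⊤, f: ⊤}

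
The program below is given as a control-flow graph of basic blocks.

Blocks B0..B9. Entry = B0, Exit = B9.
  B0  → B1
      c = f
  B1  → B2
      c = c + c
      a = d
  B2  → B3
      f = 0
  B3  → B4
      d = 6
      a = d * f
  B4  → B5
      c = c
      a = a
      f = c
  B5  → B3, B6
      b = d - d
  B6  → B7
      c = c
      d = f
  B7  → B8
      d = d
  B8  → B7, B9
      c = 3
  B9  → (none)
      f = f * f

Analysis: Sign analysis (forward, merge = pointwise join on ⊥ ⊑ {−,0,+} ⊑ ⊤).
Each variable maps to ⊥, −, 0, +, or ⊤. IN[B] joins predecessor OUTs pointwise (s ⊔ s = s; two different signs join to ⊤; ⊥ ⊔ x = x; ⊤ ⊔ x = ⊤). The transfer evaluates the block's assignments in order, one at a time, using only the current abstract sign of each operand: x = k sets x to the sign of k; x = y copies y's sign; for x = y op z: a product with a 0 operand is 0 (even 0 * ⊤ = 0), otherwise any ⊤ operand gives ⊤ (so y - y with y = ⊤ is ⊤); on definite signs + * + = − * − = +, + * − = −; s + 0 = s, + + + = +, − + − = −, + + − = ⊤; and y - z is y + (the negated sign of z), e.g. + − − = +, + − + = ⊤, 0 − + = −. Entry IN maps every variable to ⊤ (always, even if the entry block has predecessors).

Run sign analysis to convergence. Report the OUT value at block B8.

Converged values:
  B0: | IN=(all ⊤) | OUT=(all ⊤)
  B1: | IN=(all ⊤) | OUT=(all ⊤)
  B2: | IN=(all ⊤) | OUT={f:0; rest ⊤}
  B3: | IN=(all ⊤) | OUT={d:+; rest ⊤}
  B4: | IN={d:+; rest ⊤} | OUT={d:+; rest ⊤}
  B5: | IN={d:+; rest ⊤} | OUT={d:+; rest ⊤}
  B6: | IN={d:+; rest ⊤} | OUT=(all ⊤)
  B7: | IN=(all ⊤) | OUT=(all ⊤)
  B8: | IN=(all ⊤) | OUT={c:+; rest ⊤}
  B9: | IN={c:+; rest ⊤} | OUT={c:+; rest ⊤}

Merge at B8: IN[B8] = OUT[B7] = {a: ⊤, b: ⊤, c: ⊤, d: ⊤, e: ⊤, f: ⊤}
Applying B8's transfer function to that IN value gives OUT[B8] (row B8 above).

Answer: {a: ⊤, b: ⊤, c: +, d: ⊤, e: ⊤, f: ⊤}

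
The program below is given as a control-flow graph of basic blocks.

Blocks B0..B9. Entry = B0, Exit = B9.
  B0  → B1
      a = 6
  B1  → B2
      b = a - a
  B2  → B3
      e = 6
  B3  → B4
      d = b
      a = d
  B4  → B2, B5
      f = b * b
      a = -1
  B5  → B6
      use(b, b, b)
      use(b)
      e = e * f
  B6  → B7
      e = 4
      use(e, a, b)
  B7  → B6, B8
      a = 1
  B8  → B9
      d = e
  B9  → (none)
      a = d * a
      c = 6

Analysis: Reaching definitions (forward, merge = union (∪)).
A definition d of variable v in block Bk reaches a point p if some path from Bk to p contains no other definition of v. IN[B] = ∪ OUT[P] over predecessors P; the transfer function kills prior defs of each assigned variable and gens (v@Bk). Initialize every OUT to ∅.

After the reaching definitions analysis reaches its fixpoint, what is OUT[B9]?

Per-block solution:
  B0:   IN={}   OUT={a@B0}
  B1:   IN={a@B0}   OUT={a@B0, b@B1}
  B2:   IN={a@B0, a@B4, b@B1, d@B3, e@B2, f@B4}   OUT={a@B0, a@B4, b@B1, d@B3, e@B2, f@B4}
  B3:   IN={a@B0, a@B4, b@B1, d@B3, e@B2, f@B4}   OUT={a@B3, b@B1, d@B3, e@B2, f@B4}
  B4:   IN={a@B3, b@B1, d@B3, e@B2, f@B4}   OUT={a@B4, b@B1, d@B3, e@B2, f@B4}
  B5:   IN={a@B4, b@B1, d@B3, e@B2, f@B4}   OUT={a@B4, b@B1, d@B3, e@B5, f@B4}
  B6:   IN={a@B4, a@B7, b@B1, d@B3, e@B5, e@B6, f@B4}   OUT={a@B4, a@B7, b@B1, d@B3, e@B6, f@B4}
  B7:   IN={a@B4, a@B7, b@B1, d@B3, e@B6, f@B4}   OUT={a@B7, b@B1, d@B3, e@B6, f@B4}
  B8:   IN={a@B7, b@B1, d@B3, e@B6, f@B4}   OUT={a@B7, b@B1, d@B8, e@B6, f@B4}
  B9:   IN={a@B7, b@B1, d@B8, e@B6, f@B4}   OUT={a@B9, b@B1, c@B9, d@B8, e@B6, f@B4}

Merge at B9: IN[B9] = OUT[B8] = {a@B7, b@B1, d@B8, e@B6, f@B4}
Applying B9's transfer function to that IN value gives OUT[B9] (row B9 above).

Answer: {a@B9, b@B1, c@B9, d@B8, e@B6, f@B4}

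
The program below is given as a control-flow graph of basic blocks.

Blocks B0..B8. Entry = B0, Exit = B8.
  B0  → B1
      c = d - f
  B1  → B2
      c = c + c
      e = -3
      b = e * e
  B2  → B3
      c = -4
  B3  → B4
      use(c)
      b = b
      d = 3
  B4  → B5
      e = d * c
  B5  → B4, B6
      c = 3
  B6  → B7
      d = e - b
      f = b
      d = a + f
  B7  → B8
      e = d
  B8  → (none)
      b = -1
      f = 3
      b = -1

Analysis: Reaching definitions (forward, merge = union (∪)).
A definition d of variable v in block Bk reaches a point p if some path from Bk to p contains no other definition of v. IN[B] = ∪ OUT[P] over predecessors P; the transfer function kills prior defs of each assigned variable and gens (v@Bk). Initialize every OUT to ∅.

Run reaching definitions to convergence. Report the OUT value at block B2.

Fixpoint table:
  B0:  IN={}  OUT={c@B0}
  B1:  IN={c@B0}  OUT={b@B1, c@B1, e@B1}
  B2:  IN={b@B1, c@B1, e@B1}  OUT={b@B1, c@B2, e@B1}
  B3:  IN={b@B1, c@B2, e@B1}  OUT={b@B3, c@B2, d@B3, e@B1}
  B4:  IN={b@B3, c@B2, c@B5, d@B3, e@B1, e@B4}  OUT={b@B3, c@B2, c@B5, d@B3, e@B4}
  B5:  IN={b@B3, c@B2, c@B5, d@B3, e@B4}  OUT={b@B3, c@B5, d@B3, e@B4}
  B6:  IN={b@B3, c@B5, d@B3, e@B4}  OUT={b@B3, c@B5, d@B6, e@B4, f@B6}
  B7:  IN={b@B3, c@B5, d@B6, e@B4, f@B6}  OUT={b@B3, c@B5, d@B6, e@B7, f@B6}
  B8:  IN={b@B3, c@B5, d@B6, e@B7, f@B6}  OUT={b@B8, c@B5, d@B6, e@B7, f@B8}

Merge at B2: IN[B2] = OUT[B1] = {b@B1, c@B1, e@B1}
Applying B2's transfer function to that IN value gives OUT[B2] (row B2 above).

Answer: {b@B1, c@B2, e@B1}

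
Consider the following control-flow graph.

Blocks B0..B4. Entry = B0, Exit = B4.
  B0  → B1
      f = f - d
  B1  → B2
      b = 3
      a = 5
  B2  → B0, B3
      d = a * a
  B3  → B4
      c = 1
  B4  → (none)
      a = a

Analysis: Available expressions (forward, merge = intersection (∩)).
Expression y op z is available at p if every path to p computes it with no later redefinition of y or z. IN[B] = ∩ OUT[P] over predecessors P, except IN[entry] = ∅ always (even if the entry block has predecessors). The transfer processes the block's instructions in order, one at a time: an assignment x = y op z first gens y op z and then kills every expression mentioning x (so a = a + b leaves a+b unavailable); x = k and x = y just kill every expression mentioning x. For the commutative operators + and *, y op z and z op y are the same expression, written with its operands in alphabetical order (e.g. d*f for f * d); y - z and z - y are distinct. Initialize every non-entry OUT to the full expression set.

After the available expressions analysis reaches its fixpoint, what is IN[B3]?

Answer: {a*a}

Trace:
Per-block solution:
  B0: | IN={} | OUT={}
  B1: | IN={} | OUT={}
  B2: | IN={} | OUT={a*a}
  B3: | IN={a*a} | OUT={a*a}
  B4: | IN={a*a} | OUT={}

Merge at B3: IN[B3] = OUT[B2] = {a*a}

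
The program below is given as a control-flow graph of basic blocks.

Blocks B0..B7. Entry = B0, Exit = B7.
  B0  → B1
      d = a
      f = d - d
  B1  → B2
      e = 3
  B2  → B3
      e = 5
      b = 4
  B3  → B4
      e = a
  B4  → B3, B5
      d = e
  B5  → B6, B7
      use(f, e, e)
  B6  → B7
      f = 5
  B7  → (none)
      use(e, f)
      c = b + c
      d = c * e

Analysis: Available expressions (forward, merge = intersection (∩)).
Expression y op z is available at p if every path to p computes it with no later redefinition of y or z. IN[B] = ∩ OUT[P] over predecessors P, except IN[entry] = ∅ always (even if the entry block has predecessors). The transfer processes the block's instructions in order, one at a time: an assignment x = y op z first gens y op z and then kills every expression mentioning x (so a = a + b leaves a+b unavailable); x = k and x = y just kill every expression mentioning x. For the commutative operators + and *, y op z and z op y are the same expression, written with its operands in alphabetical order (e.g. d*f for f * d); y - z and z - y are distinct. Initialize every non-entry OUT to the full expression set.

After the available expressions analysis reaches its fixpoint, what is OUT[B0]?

Answer: {d-d}

Working:
Converged values:
  B0:  IN={}  OUT={d-d}
  B1:  IN={d-d}  OUT={d-d}
  B2:  IN={d-d}  OUT={d-d}
  B3:  IN={}  OUT={}
  B4:  IN={}  OUT={}
  B5:  IN={}  OUT={}
  B6:  IN={}  OUT={}
  B7:  IN={}  OUT={c*e}

B0 is the boundary node: IN[B0] = {}
Applying B0's transfer function to that IN value gives OUT[B0] (row B0 above).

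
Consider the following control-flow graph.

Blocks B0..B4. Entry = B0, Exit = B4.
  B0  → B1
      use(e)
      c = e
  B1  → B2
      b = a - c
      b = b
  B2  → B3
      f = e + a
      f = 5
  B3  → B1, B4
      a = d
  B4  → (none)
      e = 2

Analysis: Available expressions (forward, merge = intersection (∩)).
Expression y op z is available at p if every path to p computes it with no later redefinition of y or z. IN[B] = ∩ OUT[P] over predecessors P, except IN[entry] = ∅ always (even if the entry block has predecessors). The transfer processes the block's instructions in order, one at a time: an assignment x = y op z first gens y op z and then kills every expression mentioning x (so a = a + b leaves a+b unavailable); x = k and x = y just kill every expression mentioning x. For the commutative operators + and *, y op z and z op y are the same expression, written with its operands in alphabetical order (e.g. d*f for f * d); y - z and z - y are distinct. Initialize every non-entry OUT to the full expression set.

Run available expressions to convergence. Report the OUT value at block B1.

Answer: {a-c}

Trace:
Converged values:
  B0:  IN={}  OUT={}
  B1:  IN={}  OUT={a-c}
  B2:  IN={a-c}  OUT={a+e, a-c}
  B3:  IN={a+e, a-c}  OUT={}
  B4:  IN={}  OUT={}

Merge at B1: IN[B1] = OUT[B0] ∩ OUT[B3] = {}
Applying B1's transfer function to that IN value gives OUT[B1] (row B1 above).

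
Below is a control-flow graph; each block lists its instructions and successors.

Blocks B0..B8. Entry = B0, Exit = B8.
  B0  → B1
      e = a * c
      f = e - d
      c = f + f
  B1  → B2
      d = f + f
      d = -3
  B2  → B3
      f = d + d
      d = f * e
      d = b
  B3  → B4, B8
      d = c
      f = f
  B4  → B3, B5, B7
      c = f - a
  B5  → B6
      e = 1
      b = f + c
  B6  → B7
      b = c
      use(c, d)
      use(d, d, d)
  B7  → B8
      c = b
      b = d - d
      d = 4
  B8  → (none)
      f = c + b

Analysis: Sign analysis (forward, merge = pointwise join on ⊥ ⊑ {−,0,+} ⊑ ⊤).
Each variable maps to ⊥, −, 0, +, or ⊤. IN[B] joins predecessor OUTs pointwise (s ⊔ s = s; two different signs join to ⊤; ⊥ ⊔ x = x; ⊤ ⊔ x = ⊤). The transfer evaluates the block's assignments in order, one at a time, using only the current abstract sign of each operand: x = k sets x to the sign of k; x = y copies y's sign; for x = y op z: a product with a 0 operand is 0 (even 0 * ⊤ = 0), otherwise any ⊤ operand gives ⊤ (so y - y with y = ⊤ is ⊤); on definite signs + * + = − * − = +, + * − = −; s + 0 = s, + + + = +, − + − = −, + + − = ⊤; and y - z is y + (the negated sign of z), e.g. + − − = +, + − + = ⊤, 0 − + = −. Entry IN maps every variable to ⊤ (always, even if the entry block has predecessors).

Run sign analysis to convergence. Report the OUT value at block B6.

Converged values:
  B0:  IN=(all ⊤)  OUT=(all ⊤)
  B1:  IN=(all ⊤)  OUT={d:-; rest ⊤}
  B2:  IN={d:-; rest ⊤}  OUT={f:-; rest ⊤}
  B3:  IN={f:-; rest ⊤}  OUT={f:-; rest ⊤}
  B4:  IN={f:-; rest ⊤}  OUT={f:-; rest ⊤}
  B5:  IN={f:-; rest ⊤}  OUT={e:+, f:-; rest ⊤}
  B6:  IN={e:+, f:-; rest ⊤}  OUT={e:+, f:-; rest ⊤}
  B7:  IN={f:-; rest ⊤}  OUT={d:+, f:-; rest ⊤}
  B8:  IN={f:-; rest ⊤}  OUT=(all ⊤)

Merge at B6: IN[B6] = OUT[B5] = {a: ⊤, b: ⊤, c: ⊤, d: ⊤, e: +, f: -}
Applying B6's transfer function to that IN value gives OUT[B6] (row B6 above).

Answer: {a: ⊤, b: ⊤, c: ⊤, d: ⊤, e: +, f: -}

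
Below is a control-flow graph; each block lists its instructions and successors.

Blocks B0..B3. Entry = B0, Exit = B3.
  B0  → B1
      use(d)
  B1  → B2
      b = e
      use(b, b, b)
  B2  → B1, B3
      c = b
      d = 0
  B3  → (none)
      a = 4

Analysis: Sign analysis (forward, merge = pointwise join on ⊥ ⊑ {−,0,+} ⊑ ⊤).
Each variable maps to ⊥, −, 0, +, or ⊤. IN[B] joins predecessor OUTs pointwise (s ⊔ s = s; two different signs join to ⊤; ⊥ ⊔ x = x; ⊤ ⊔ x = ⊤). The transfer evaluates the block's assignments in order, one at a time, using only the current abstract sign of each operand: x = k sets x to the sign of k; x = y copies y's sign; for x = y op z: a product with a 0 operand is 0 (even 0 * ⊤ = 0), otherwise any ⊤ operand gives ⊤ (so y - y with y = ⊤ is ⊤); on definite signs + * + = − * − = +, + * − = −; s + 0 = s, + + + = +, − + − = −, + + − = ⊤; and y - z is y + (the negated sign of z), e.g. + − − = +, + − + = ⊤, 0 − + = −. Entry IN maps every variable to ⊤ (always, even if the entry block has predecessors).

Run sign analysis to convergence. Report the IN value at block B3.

Fixpoint table:
  B0:   IN=(all ⊤)   OUT=(all ⊤)
  B1:   IN=(all ⊤)   OUT=(all ⊤)
  B2:   IN=(all ⊤)   OUT={d:0; rest ⊤}
  B3:   IN={d:0; rest ⊤}   OUT={a:+, d:0; rest ⊤}

Merge at B3: IN[B3] = OUT[B2] = {a: ⊤, b: ⊤, c: ⊤, d: 0, e: ⊤, f: ⊤}

Answer: {a: ⊤, b: ⊤, c: ⊤, d: 0, e: ⊤, f: ⊤}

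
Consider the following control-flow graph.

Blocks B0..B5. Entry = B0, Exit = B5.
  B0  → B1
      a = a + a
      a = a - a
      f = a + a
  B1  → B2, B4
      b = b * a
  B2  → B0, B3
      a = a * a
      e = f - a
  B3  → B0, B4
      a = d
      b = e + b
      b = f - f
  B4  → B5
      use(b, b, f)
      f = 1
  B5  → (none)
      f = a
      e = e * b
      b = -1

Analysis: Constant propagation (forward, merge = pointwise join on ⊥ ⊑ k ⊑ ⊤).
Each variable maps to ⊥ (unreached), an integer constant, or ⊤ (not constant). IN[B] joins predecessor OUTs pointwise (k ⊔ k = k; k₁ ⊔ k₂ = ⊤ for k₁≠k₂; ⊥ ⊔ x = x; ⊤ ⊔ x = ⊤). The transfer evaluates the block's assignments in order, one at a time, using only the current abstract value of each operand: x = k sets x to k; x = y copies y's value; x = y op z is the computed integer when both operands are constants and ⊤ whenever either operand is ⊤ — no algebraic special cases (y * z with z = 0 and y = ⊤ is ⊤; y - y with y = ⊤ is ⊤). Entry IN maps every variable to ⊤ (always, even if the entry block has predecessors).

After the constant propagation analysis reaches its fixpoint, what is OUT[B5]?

Converged values:
  B0: | IN=(all ⊤) | OUT=(all ⊤)
  B1: | IN=(all ⊤) | OUT=(all ⊤)
  B2: | IN=(all ⊤) | OUT=(all ⊤)
  B3: | IN=(all ⊤) | OUT=(all ⊤)
  B4: | IN=(all ⊤) | OUT={f:1; rest ⊤}
  B5: | IN={f:1; rest ⊤} | OUT={b:-1; rest ⊤}

Merge at B5: IN[B5] = OUT[B4] = {a: ⊤, b: ⊤, c: ⊤, d: ⊤, e: ⊤, f: 1}
Applying B5's transfer function to that IN value gives OUT[B5] (row B5 above).

Answer: {a: ⊤, b: -1, c: ⊤, d: ⊤, e: ⊤, f: ⊤}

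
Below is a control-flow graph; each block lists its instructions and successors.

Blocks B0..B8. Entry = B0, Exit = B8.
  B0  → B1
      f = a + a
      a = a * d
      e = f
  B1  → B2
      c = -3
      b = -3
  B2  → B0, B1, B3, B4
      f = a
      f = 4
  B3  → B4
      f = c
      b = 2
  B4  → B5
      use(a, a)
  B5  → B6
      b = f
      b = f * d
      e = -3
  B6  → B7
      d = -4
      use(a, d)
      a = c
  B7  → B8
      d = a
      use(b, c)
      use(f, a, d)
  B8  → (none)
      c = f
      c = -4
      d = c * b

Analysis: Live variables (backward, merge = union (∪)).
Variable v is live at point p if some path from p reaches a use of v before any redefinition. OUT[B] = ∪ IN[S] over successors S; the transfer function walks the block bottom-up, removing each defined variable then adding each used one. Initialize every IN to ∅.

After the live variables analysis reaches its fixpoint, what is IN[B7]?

Per-block solution:
  B0:  IN={a, d}  OUT={a, d}
  B1:  IN={a, d}  OUT={a, c, d}
  B2:  IN={a, c, d}  OUT={a, c, d, f}
  B3:  IN={a, c, d}  OUT={a, c, d, f}
  B4:  IN={a, c, d, f}  OUT={a, c, d, f}
  B5:  IN={a, c, d, f}  OUT={a, b, c, f}
  B6:  IN={a, b, c, f}  OUT={a, b, c, f}
  B7:  IN={a, b, c, f}  OUT={b, f}
  B8:  IN={b, f}  OUT={}

Merge at B7: OUT[B7] = IN[B8] = {b, f}
Applying B7's transfer function to that OUT value gives IN[B7] (row B7 above).

Answer: {a, b, c, f}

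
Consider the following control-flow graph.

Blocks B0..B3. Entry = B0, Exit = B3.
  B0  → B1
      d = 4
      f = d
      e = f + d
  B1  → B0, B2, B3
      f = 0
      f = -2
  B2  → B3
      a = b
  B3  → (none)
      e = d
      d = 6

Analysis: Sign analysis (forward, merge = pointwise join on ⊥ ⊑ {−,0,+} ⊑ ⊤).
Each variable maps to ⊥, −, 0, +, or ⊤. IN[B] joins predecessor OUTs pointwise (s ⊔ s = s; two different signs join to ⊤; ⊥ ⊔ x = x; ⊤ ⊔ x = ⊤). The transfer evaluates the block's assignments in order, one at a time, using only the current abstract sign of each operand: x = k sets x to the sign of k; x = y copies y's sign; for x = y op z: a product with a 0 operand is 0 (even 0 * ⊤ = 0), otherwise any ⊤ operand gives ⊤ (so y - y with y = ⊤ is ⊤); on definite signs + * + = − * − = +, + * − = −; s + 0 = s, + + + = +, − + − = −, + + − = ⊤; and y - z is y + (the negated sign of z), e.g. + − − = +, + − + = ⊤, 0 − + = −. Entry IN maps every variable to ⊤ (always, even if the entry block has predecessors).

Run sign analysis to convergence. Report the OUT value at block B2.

Fixpoint table:
  B0:   IN=(all ⊤)   OUT={d:+, e:+, f:+; rest ⊤}
  B1:   IN={d:+, e:+, f:+; rest ⊤}   OUT={d:+, e:+, f:-; rest ⊤}
  B2:   IN={d:+, e:+, f:-; rest ⊤}   OUT={d:+, e:+, f:-; rest ⊤}
  B3:   IN={d:+, e:+, f:-; rest ⊤}   OUT={d:+, e:+, f:-; rest ⊤}

Merge at B2: IN[B2] = OUT[B1] = {a: ⊤, b: ⊤, c: ⊤, d: +, e: +, f: -}
Applying B2's transfer function to that IN value gives OUT[B2] (row B2 above).

Answer: {a: ⊤, b: ⊤, c: ⊤, d: +, e: +, f: -}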